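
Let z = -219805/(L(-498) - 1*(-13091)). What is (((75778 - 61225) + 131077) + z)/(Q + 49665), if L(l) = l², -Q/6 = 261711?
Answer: -7604609009/79404263619 ≈ -0.095771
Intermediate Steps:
Q = -1570266 (Q = -6*261711 = -1570266)
z = -43961/52219 (z = -219805/((-498)² - 1*(-13091)) = -219805/(248004 + 13091) = -219805/261095 = -219805*1/261095 = -43961/52219 ≈ -0.84186)
(((75778 - 61225) + 131077) + z)/(Q + 49665) = (((75778 - 61225) + 131077) - 43961/52219)/(-1570266 + 49665) = ((14553 + 131077) - 43961/52219)/(-1520601) = (145630 - 43961/52219)*(-1/1520601) = (7604609009/52219)*(-1/1520601) = -7604609009/79404263619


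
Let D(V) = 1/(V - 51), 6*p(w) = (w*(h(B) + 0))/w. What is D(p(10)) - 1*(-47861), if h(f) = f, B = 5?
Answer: 14406155/301 ≈ 47861.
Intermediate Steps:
p(w) = 5/6 (p(w) = ((w*(5 + 0))/w)/6 = ((w*5)/w)/6 = ((5*w)/w)/6 = (1/6)*5 = 5/6)
D(V) = 1/(-51 + V)
D(p(10)) - 1*(-47861) = 1/(-51 + 5/6) - 1*(-47861) = 1/(-301/6) + 47861 = -6/301 + 47861 = 14406155/301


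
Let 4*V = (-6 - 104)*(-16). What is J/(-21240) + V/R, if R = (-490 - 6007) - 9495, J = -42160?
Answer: 2077741/1061469 ≈ 1.9574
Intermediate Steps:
R = -15992 (R = -6497 - 9495 = -15992)
V = 440 (V = ((-6 - 104)*(-16))/4 = (-110*(-16))/4 = (1/4)*1760 = 440)
J/(-21240) + V/R = -42160/(-21240) + 440/(-15992) = -42160*(-1/21240) + 440*(-1/15992) = 1054/531 - 55/1999 = 2077741/1061469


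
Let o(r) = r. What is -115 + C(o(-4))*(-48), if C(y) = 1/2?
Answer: -139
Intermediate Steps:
C(y) = 1/2
-115 + C(o(-4))*(-48) = -115 + (1/2)*(-48) = -115 - 24 = -139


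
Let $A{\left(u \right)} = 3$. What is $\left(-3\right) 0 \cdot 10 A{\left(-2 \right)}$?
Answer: $0$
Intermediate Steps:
$\left(-3\right) 0 \cdot 10 A{\left(-2 \right)} = \left(-3\right) 0 \cdot 10 \cdot 3 = 0 \cdot 10 \cdot 3 = 0 \cdot 3 = 0$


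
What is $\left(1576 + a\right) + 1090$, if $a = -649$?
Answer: $2017$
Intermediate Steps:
$\left(1576 + a\right) + 1090 = \left(1576 - 649\right) + 1090 = 927 + 1090 = 2017$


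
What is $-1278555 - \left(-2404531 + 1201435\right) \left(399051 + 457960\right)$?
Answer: $1031065227501$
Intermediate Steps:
$-1278555 - \left(-2404531 + 1201435\right) \left(399051 + 457960\right) = -1278555 - \left(-1203096\right) 857011 = -1278555 - -1031066506056 = -1278555 + 1031066506056 = 1031065227501$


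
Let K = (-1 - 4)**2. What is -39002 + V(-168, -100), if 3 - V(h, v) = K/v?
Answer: -155995/4 ≈ -38999.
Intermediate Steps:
K = 25 (K = (-5)**2 = 25)
V(h, v) = 3 - 25/v
-39002 + V(-168, -100) = -39002 + (3 - 25/(-100)) = -39002 + (3 - 25*(-1/100)) = -39002 + (3 + 1/4) = -39002 + 13/4 = -155995/4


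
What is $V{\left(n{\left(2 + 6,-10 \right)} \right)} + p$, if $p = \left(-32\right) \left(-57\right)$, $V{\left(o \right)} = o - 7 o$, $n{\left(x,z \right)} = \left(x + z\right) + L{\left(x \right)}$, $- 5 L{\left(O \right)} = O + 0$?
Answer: $\frac{9228}{5} \approx 1845.6$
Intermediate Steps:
$L{\left(O \right)} = - \frac{O}{5}$ ($L{\left(O \right)} = - \frac{O + 0}{5} = - \frac{O}{5}$)
$n{\left(x,z \right)} = z + \frac{4 x}{5}$ ($n{\left(x,z \right)} = \left(x + z\right) - \frac{x}{5} = z + \frac{4 x}{5}$)
$V{\left(o \right)} = - 6 o$
$p = 1824$
$V{\left(n{\left(2 + 6,-10 \right)} \right)} + p = - 6 \left(-10 + \frac{4 \left(2 + 6\right)}{5}\right) + 1824 = - 6 \left(-10 + \frac{4}{5} \cdot 8\right) + 1824 = - 6 \left(-10 + \frac{32}{5}\right) + 1824 = \left(-6\right) \left(- \frac{18}{5}\right) + 1824 = \frac{108}{5} + 1824 = \frac{9228}{5}$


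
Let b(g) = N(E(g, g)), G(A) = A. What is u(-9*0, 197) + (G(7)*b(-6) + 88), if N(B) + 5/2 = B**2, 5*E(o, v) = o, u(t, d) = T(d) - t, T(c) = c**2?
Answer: 1944479/50 ≈ 38890.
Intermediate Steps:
u(t, d) = d**2 - t
E(o, v) = o/5
N(B) = -5/2 + B**2
b(g) = -5/2 + g**2/25 (b(g) = -5/2 + (g/5)**2 = -5/2 + g**2/25)
u(-9*0, 197) + (G(7)*b(-6) + 88) = (197**2 - (-9)*0) + (7*(-5/2 + (1/25)*(-6)**2) + 88) = (38809 - 1*0) + (7*(-5/2 + (1/25)*36) + 88) = (38809 + 0) + (7*(-5/2 + 36/25) + 88) = 38809 + (7*(-53/50) + 88) = 38809 + (-371/50 + 88) = 38809 + 4029/50 = 1944479/50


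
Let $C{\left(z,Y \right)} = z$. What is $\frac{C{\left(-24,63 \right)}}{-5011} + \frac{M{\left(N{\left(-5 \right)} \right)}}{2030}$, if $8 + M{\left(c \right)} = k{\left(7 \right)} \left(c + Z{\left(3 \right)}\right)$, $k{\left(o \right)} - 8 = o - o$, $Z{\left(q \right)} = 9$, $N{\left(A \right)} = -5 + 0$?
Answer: $\frac{84492}{5086165} \approx 0.016612$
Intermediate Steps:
$N{\left(A \right)} = -5$
$k{\left(o \right)} = 8$ ($k{\left(o \right)} = 8 + \left(o - o\right) = 8 + 0 = 8$)
$M{\left(c \right)} = 64 + 8 c$ ($M{\left(c \right)} = -8 + 8 \left(c + 9\right) = -8 + 8 \left(9 + c\right) = -8 + \left(72 + 8 c\right) = 64 + 8 c$)
$\frac{C{\left(-24,63 \right)}}{-5011} + \frac{M{\left(N{\left(-5 \right)} \right)}}{2030} = - \frac{24}{-5011} + \frac{64 + 8 \left(-5\right)}{2030} = \left(-24\right) \left(- \frac{1}{5011}\right) + \left(64 - 40\right) \frac{1}{2030} = \frac{24}{5011} + 24 \cdot \frac{1}{2030} = \frac{24}{5011} + \frac{12}{1015} = \frac{84492}{5086165}$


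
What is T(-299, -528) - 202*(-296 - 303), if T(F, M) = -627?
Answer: 120371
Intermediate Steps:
T(-299, -528) - 202*(-296 - 303) = -627 - 202*(-296 - 303) = -627 - 202*(-599) = -627 + 120998 = 120371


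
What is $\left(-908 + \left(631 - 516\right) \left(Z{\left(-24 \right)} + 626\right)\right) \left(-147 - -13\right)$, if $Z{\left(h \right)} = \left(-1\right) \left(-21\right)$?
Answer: $-9848598$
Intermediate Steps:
$Z{\left(h \right)} = 21$
$\left(-908 + \left(631 - 516\right) \left(Z{\left(-24 \right)} + 626\right)\right) \left(-147 - -13\right) = \left(-908 + \left(631 - 516\right) \left(21 + 626\right)\right) \left(-147 - -13\right) = \left(-908 + 115 \cdot 647\right) \left(-147 + 13\right) = \left(-908 + 74405\right) \left(-134\right) = 73497 \left(-134\right) = -9848598$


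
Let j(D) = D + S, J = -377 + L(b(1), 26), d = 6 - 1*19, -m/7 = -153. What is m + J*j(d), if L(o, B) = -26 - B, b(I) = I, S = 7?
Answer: 3645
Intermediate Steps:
m = 1071 (m = -7*(-153) = 1071)
d = -13 (d = 6 - 19 = -13)
J = -429 (J = -377 + (-26 - 1*26) = -377 + (-26 - 26) = -377 - 52 = -429)
j(D) = 7 + D (j(D) = D + 7 = 7 + D)
m + J*j(d) = 1071 - 429*(7 - 13) = 1071 - 429*(-6) = 1071 + 2574 = 3645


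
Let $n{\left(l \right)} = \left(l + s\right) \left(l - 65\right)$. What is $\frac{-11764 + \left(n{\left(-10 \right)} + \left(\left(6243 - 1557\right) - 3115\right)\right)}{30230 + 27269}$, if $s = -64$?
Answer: $- \frac{4643}{57499} \approx -0.080749$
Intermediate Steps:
$n{\left(l \right)} = \left(-65 + l\right) \left(-64 + l\right)$ ($n{\left(l \right)} = \left(l - 64\right) \left(l - 65\right) = \left(-64 + l\right) \left(-65 + l\right) = \left(-65 + l\right) \left(-64 + l\right)$)
$\frac{-11764 + \left(n{\left(-10 \right)} + \left(\left(6243 - 1557\right) - 3115\right)\right)}{30230 + 27269} = \frac{-11764 + \left(\left(4160 + \left(-10\right)^{2} - -1290\right) + \left(\left(6243 - 1557\right) - 3115\right)\right)}{30230 + 27269} = \frac{-11764 + \left(\left(4160 + 100 + 1290\right) + \left(4686 - 3115\right)\right)}{57499} = \left(-11764 + \left(5550 + 1571\right)\right) \frac{1}{57499} = \left(-11764 + 7121\right) \frac{1}{57499} = \left(-4643\right) \frac{1}{57499} = - \frac{4643}{57499}$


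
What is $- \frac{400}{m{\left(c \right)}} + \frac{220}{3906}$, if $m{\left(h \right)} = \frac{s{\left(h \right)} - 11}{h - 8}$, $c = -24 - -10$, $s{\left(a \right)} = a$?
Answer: $- \frac{687346}{1953} \approx -351.94$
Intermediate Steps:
$c = -14$ ($c = -24 + 10 = -14$)
$m{\left(h \right)} = \frac{-11 + h}{-8 + h}$ ($m{\left(h \right)} = \frac{h - 11}{h - 8} = \frac{-11 + h}{-8 + h}$)
$- \frac{400}{m{\left(c \right)}} + \frac{220}{3906} = - \frac{400}{\frac{1}{-8 - 14} \left(-11 - 14\right)} + \frac{220}{3906} = - \frac{400}{\frac{1}{-22} \left(-25\right)} + 220 \cdot \frac{1}{3906} = - \frac{400}{\left(- \frac{1}{22}\right) \left(-25\right)} + \frac{110}{1953} = - \frac{400}{\frac{25}{22}} + \frac{110}{1953} = \left(-400\right) \frac{22}{25} + \frac{110}{1953} = -352 + \frac{110}{1953} = - \frac{687346}{1953}$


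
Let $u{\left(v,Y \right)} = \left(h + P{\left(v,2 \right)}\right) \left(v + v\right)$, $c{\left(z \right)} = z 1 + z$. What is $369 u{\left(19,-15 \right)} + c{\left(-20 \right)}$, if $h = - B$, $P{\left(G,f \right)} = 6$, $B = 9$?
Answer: $-42106$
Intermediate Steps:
$h = -9$ ($h = \left(-1\right) 9 = -9$)
$c{\left(z \right)} = 2 z$ ($c{\left(z \right)} = z + z = 2 z$)
$u{\left(v,Y \right)} = - 6 v$ ($u{\left(v,Y \right)} = \left(-9 + 6\right) \left(v + v\right) = - 3 \cdot 2 v = - 6 v$)
$369 u{\left(19,-15 \right)} + c{\left(-20 \right)} = 369 \left(\left(-6\right) 19\right) + 2 \left(-20\right) = 369 \left(-114\right) - 40 = -42066 - 40 = -42106$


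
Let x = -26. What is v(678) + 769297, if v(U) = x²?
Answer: 769973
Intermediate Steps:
v(U) = 676 (v(U) = (-26)² = 676)
v(678) + 769297 = 676 + 769297 = 769973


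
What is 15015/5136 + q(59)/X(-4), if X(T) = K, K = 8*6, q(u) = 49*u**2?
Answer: 9132949/2568 ≈ 3556.4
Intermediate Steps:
K = 48
X(T) = 48
15015/5136 + q(59)/X(-4) = 15015/5136 + (49*59**2)/48 = 15015*(1/5136) + (49*3481)*(1/48) = 5005/1712 + 170569*(1/48) = 5005/1712 + 170569/48 = 9132949/2568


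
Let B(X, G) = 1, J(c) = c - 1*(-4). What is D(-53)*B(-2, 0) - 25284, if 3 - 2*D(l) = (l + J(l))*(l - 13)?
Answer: -57297/2 ≈ -28649.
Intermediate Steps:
J(c) = 4 + c (J(c) = c + 4 = 4 + c)
D(l) = 3/2 - (-13 + l)*(4 + 2*l)/2 (D(l) = 3/2 - (l + (4 + l))*(l - 13)/2 = 3/2 - (4 + 2*l)*(-13 + l)/2 = 3/2 - (-13 + l)*(4 + 2*l)/2)
D(-53)*B(-2, 0) - 25284 = (55/2 - 1*(-53)² + 11*(-53))*1 - 25284 = (55/2 - 1*2809 - 583)*1 - 25284 = (55/2 - 2809 - 583)*1 - 25284 = -6729/2*1 - 25284 = -6729/2 - 25284 = -57297/2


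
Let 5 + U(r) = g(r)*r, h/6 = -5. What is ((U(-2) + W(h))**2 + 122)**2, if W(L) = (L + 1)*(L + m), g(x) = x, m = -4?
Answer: 941573300409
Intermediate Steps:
h = -30 (h = 6*(-5) = -30)
U(r) = -5 + r**2 (U(r) = -5 + r*r = -5 + r**2)
W(L) = (1 + L)*(-4 + L) (W(L) = (L + 1)*(L - 4) = (1 + L)*(-4 + L))
((U(-2) + W(h))**2 + 122)**2 = (((-5 + (-2)**2) + (-4 + (-30)**2 - 3*(-30)))**2 + 122)**2 = (((-5 + 4) + (-4 + 900 + 90))**2 + 122)**2 = ((-1 + 986)**2 + 122)**2 = (985**2 + 122)**2 = (970225 + 122)**2 = 970347**2 = 941573300409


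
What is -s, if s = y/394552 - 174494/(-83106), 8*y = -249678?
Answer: -132506478409/65579277024 ≈ -2.0206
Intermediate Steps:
y = -124839/4 (y = (⅛)*(-249678) = -124839/4 ≈ -31210.)
s = 132506478409/65579277024 (s = -124839/4/394552 - 174494/(-83106) = -124839/4*1/394552 - 174494*(-1/83106) = -124839/1578208 + 87247/41553 = 132506478409/65579277024 ≈ 2.0206)
-s = -1*132506478409/65579277024 = -132506478409/65579277024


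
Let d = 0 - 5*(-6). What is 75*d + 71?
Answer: 2321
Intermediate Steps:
d = 30 (d = 0 + 30 = 30)
75*d + 71 = 75*30 + 71 = 2250 + 71 = 2321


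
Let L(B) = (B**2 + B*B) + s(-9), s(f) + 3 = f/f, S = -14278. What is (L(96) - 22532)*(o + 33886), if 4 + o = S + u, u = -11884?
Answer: -31667440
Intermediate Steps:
s(f) = -2 (s(f) = -3 + f/f = -3 + 1 = -2)
o = -26166 (o = -4 + (-14278 - 11884) = -4 - 26162 = -26166)
L(B) = -2 + 2*B**2 (L(B) = (B**2 + B*B) - 2 = (B**2 + B**2) - 2 = 2*B**2 - 2 = -2 + 2*B**2)
(L(96) - 22532)*(o + 33886) = ((-2 + 2*96**2) - 22532)*(-26166 + 33886) = ((-2 + 2*9216) - 22532)*7720 = ((-2 + 18432) - 22532)*7720 = (18430 - 22532)*7720 = -4102*7720 = -31667440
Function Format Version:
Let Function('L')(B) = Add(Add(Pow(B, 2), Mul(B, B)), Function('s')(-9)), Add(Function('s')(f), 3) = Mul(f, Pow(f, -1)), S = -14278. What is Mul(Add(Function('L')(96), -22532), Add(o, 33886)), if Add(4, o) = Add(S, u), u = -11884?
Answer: -31667440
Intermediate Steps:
Function('s')(f) = -2 (Function('s')(f) = Add(-3, Mul(f, Pow(f, -1))) = Add(-3, 1) = -2)
o = -26166 (o = Add(-4, Add(-14278, -11884)) = Add(-4, -26162) = -26166)
Function('L')(B) = Add(-2, Mul(2, Pow(B, 2))) (Function('L')(B) = Add(Add(Pow(B, 2), Mul(B, B)), -2) = Add(Add(Pow(B, 2), Pow(B, 2)), -2) = Add(Mul(2, Pow(B, 2)), -2) = Add(-2, Mul(2, Pow(B, 2))))
Mul(Add(Function('L')(96), -22532), Add(o, 33886)) = Mul(Add(Add(-2, Mul(2, Pow(96, 2))), -22532), Add(-26166, 33886)) = Mul(Add(Add(-2, Mul(2, 9216)), -22532), 7720) = Mul(Add(Add(-2, 18432), -22532), 7720) = Mul(Add(18430, -22532), 7720) = Mul(-4102, 7720) = -31667440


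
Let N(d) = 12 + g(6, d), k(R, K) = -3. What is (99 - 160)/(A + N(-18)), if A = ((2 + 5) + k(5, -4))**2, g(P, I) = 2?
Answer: -61/30 ≈ -2.0333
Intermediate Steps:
N(d) = 14 (N(d) = 12 + 2 = 14)
A = 16 (A = ((2 + 5) - 3)**2 = (7 - 3)**2 = 4**2 = 16)
(99 - 160)/(A + N(-18)) = (99 - 160)/(16 + 14) = -61/30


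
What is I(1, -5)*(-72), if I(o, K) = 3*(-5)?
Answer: 1080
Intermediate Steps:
I(o, K) = -15
I(1, -5)*(-72) = -15*(-72) = 1080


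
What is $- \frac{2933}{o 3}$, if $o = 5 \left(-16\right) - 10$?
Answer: $\frac{2933}{270} \approx 10.863$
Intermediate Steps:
$o = -90$ ($o = -80 - 10 = -90$)
$- \frac{2933}{o 3} = - \frac{2933}{\left(-90\right) 3} = - \frac{2933}{-270} = \left(-2933\right) \left(- \frac{1}{270}\right) = \frac{2933}{270}$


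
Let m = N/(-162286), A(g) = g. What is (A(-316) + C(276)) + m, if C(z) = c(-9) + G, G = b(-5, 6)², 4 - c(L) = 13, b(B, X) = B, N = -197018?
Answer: -24244391/81143 ≈ -298.79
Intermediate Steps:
c(L) = -9 (c(L) = 4 - 1*13 = 4 - 13 = -9)
G = 25 (G = (-5)² = 25)
C(z) = 16 (C(z) = -9 + 25 = 16)
m = 98509/81143 (m = -197018/(-162286) = -197018*(-1/162286) = 98509/81143 ≈ 1.2140)
(A(-316) + C(276)) + m = (-316 + 16) + 98509/81143 = -300 + 98509/81143 = -24244391/81143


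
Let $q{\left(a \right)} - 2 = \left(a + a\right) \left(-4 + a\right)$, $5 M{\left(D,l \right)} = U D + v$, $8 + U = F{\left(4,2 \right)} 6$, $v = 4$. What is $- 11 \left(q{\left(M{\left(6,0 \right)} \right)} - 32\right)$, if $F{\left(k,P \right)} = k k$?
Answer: $- \frac{5984198}{25} \approx -2.3937 \cdot 10^{5}$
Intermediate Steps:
$F{\left(k,P \right)} = k^{2}$
$U = 88$ ($U = -8 + 4^{2} \cdot 6 = -8 + 16 \cdot 6 = -8 + 96 = 88$)
$M{\left(D,l \right)} = \frac{4}{5} + \frac{88 D}{5}$ ($M{\left(D,l \right)} = \frac{88 D + 4}{5} = \frac{4 + 88 D}{5} = \frac{4}{5} + \frac{88 D}{5}$)
$q{\left(a \right)} = 2 + 2 a \left(-4 + a\right)$ ($q{\left(a \right)} = 2 + \left(a + a\right) \left(-4 + a\right) = 2 + 2 a \left(-4 + a\right)$)
$- 11 \left(q{\left(M{\left(6,0 \right)} \right)} - 32\right) = - 11 \left(\left(2 - 8 \left(\frac{4}{5} + \frac{88}{5} \cdot 6\right) + 2 \left(\frac{4}{5} + \frac{88}{5} \cdot 6\right)^{2}\right) - 32\right) = - 11 \left(\left(2 - 8 \left(\frac{4}{5} + \frac{528}{5}\right) + 2 \left(\frac{4}{5} + \frac{528}{5}\right)^{2}\right) - 32\right) = - 11 \left(\left(2 - \frac{4256}{5} + 2 \left(\frac{532}{5}\right)^{2}\right) - 32\right) = - 11 \left(\left(2 - \frac{4256}{5} + 2 \cdot \frac{283024}{25}\right) - 32\right) = - 11 \left(\left(2 - \frac{4256}{5} + \frac{566048}{25}\right) - 32\right) = - 11 \left(\frac{544818}{25} - 32\right) = \left(-11\right) \frac{544018}{25} = - \frac{5984198}{25}$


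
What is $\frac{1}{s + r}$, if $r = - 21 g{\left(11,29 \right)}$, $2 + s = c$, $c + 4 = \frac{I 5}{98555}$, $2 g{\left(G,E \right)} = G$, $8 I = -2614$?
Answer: $- \frac{78844}{9580853} \approx -0.0082293$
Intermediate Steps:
$I = - \frac{1307}{4}$ ($I = \frac{1}{8} \left(-2614\right) = - \frac{1307}{4} \approx -326.75$)
$g{\left(G,E \right)} = \frac{G}{2}$
$c = - \frac{316683}{78844}$ ($c = -4 + \frac{\left(- \frac{1307}{4}\right) 5}{98555} = -4 - \frac{1307}{78844} = - \frac{316683}{78844} \approx -4.0166$)
$s = - \frac{474371}{78844}$ ($s = -2 - \frac{316683}{78844} = - \frac{474371}{78844} \approx -6.0166$)
$r = - \frac{231}{2}$ ($r = - 21 \cdot \frac{1}{2} \cdot 11 = \left(-21\right) \frac{11}{2} = - \frac{231}{2} \approx -115.5$)
$\frac{1}{s + r} = \frac{1}{- \frac{474371}{78844} - \frac{231}{2}} = \frac{1}{- \frac{9580853}{78844}} = - \frac{78844}{9580853}$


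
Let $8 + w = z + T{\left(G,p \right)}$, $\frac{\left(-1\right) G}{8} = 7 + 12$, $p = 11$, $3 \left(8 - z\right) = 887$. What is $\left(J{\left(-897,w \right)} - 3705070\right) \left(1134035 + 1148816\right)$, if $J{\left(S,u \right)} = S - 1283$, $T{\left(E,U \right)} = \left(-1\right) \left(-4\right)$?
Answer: $-8463099369750$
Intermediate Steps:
$z = - \frac{863}{3}$ ($z = 8 - \frac{887}{3} = - \frac{863}{3} \approx -287.67$)
$G = -152$ ($G = - 8 \left(7 + 12\right) = \left(-8\right) 19 = -152$)
$T{\left(E,U \right)} = 4$
$w = - \frac{875}{3}$ ($w = -8 + \left(- \frac{863}{3} + 4\right) = -8 - \frac{851}{3} = - \frac{875}{3} \approx -291.67$)
$J{\left(S,u \right)} = -1283 + S$
$\left(J{\left(-897,w \right)} - 3705070\right) \left(1134035 + 1148816\right) = \left(\left(-1283 - 897\right) - 3705070\right) \left(1134035 + 1148816\right) = \left(-2180 - 3705070\right) 2282851 = \left(-3707250\right) 2282851 = -8463099369750$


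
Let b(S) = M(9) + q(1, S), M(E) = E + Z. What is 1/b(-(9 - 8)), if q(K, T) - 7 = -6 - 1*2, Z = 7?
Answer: 1/15 ≈ 0.066667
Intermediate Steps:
q(K, T) = -1 (q(K, T) = 7 + (-6 - 1*2) = 7 + (-6 - 2) = 7 - 8 = -1)
M(E) = 7 + E (M(E) = E + 7 = 7 + E)
b(S) = 15 (b(S) = (7 + 9) - 1 = 16 - 1 = 15)
1/b(-(9 - 8)) = 1/15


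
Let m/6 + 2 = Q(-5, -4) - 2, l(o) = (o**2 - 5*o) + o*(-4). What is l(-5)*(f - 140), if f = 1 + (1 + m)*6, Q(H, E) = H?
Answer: -31990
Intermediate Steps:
l(o) = o**2 - 9*o (l(o) = (o**2 - 5*o) - 4*o = o**2 - 9*o)
m = -54 (m = -12 + 6*(-5 - 2) = -12 + 6*(-7) = -12 - 42 = -54)
f = -317 (f = 1 + (1 - 54)*6 = 1 - 53*6 = 1 - 318 = -317)
l(-5)*(f - 140) = (-5*(-9 - 5))*(-317 - 140) = -5*(-14)*(-457) = 70*(-457) = -31990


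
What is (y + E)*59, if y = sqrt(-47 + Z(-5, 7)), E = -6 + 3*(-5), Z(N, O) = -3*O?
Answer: -1239 + 118*I*sqrt(17) ≈ -1239.0 + 486.53*I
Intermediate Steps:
E = -21 (E = -6 - 15 = -21)
y = 2*I*sqrt(17) (y = sqrt(-47 - 3*7) = sqrt(-47 - 21) = sqrt(-68) = 2*I*sqrt(17) ≈ 8.2462*I)
(y + E)*59 = (2*I*sqrt(17) - 21)*59 = (-21 + 2*I*sqrt(17))*59 = -1239 + 118*I*sqrt(17)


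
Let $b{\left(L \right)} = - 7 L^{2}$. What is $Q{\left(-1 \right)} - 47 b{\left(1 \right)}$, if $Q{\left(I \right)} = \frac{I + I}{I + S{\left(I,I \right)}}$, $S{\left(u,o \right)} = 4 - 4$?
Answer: $331$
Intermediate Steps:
$S{\left(u,o \right)} = 0$ ($S{\left(u,o \right)} = 4 - 4 = 0$)
$Q{\left(I \right)} = 2$ ($Q{\left(I \right)} = \frac{I + I}{I + 0} = \frac{2 I}{I} = 2$)
$Q{\left(-1 \right)} - 47 b{\left(1 \right)} = 2 - 47 \left(- 7 \cdot 1^{2}\right) = 2 - 47 \left(\left(-7\right) 1\right) = 2 - -329 = 2 + 329 = 331$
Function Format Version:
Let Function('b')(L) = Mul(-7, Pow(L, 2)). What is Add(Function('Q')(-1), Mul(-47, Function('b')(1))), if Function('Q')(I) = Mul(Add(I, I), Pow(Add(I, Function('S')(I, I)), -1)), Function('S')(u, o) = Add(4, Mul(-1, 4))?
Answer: 331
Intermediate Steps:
Function('S')(u, o) = 0 (Function('S')(u, o) = Add(4, -4) = 0)
Function('Q')(I) = 2 (Function('Q')(I) = Mul(Add(I, I), Pow(Add(I, 0), -1)) = Mul(Mul(2, I), Pow(I, -1)) = 2)
Add(Function('Q')(-1), Mul(-47, Function('b')(1))) = Add(2, Mul(-47, Mul(-7, Pow(1, 2)))) = Add(2, Mul(-47, Mul(-7, 1))) = Add(2, Mul(-47, -7)) = Add(2, 329) = 331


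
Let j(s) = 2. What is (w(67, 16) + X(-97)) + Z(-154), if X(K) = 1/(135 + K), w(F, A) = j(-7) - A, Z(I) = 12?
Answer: -75/38 ≈ -1.9737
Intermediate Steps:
w(F, A) = 2 - A
(w(67, 16) + X(-97)) + Z(-154) = ((2 - 1*16) + 1/(135 - 97)) + 12 = ((2 - 16) + 1/38) + 12 = (-14 + 1/38) + 12 = -531/38 + 12 = -75/38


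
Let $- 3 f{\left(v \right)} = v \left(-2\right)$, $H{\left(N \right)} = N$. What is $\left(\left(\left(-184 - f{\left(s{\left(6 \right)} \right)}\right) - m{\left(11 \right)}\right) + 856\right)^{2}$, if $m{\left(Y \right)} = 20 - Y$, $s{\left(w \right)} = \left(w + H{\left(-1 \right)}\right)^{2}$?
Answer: $\frac{3759721}{9} \approx 4.1775 \cdot 10^{5}$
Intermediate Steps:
$s{\left(w \right)} = \left(-1 + w\right)^{2}$ ($s{\left(w \right)} = \left(w - 1\right)^{2} = \left(-1 + w\right)^{2}$)
$f{\left(v \right)} = \frac{2 v}{3}$ ($f{\left(v \right)} = - \frac{v \left(-2\right)}{3} = - \frac{\left(-2\right) v}{3} = \frac{2 v}{3}$)
$\left(\left(\left(-184 - f{\left(s{\left(6 \right)} \right)}\right) - m{\left(11 \right)}\right) + 856\right)^{2} = \left(\left(\left(-184 - \frac{2 \left(-1 + 6\right)^{2}}{3}\right) - \left(20 - 11\right)\right) + 856\right)^{2} = \left(\left(\left(-184 - \frac{2 \cdot 5^{2}}{3}\right) - \left(20 - 11\right)\right) + 856\right)^{2} = \left(\left(\left(-184 - \frac{2}{3} \cdot 25\right) - 9\right) + 856\right)^{2} = \left(\left(\left(-184 - \frac{50}{3}\right) - 9\right) + 856\right)^{2} = \left(\left(- \frac{602}{3} - 9\right) + 856\right)^{2} = \left(- \frac{629}{3} + 856\right)^{2} = \left(\frac{1939}{3}\right)^{2} = \frac{3759721}{9}$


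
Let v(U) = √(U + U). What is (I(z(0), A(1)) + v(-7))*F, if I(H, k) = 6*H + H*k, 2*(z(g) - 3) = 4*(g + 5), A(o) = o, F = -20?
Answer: -1820 - 20*I*√14 ≈ -1820.0 - 74.833*I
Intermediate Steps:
z(g) = 13 + 2*g (z(g) = 3 + (4*(g + 5))/2 = 3 + (4*(5 + g))/2 = 3 + (20 + 4*g)/2 = 3 + (10 + 2*g) = 13 + 2*g)
v(U) = √2*√U (v(U) = √(2*U) = √2*√U)
(I(z(0), A(1)) + v(-7))*F = ((13 + 2*0)*(6 + 1) + √2*√(-7))*(-20) = ((13 + 0)*7 + √2*(I*√7))*(-20) = (13*7 + I*√14)*(-20) = (91 + I*√14)*(-20) = -1820 - 20*I*√14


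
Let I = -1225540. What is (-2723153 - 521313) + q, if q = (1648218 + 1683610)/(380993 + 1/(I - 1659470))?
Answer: -3566205587047134634/1099168614929 ≈ -3.2445e+6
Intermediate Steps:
q = 9612357098280/1099168614929 (q = (1648218 + 1683610)/(380993 + 1/(-1225540 - 1659470)) = 3331828/(380993 + 1/(-2885010)) = 3331828/(380993 - 1/2885010) = 3331828/(1099168614929/2885010) = 3331828*(2885010/1099168614929) = 9612357098280/1099168614929 ≈ 8.7451)
(-2723153 - 521313) + q = (-2723153 - 521313) + 9612357098280/1099168614929 = -3244466 + 9612357098280/1099168614929 = -3566205587047134634/1099168614929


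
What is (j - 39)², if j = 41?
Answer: 4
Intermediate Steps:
(j - 39)² = (41 - 39)² = 2² = 4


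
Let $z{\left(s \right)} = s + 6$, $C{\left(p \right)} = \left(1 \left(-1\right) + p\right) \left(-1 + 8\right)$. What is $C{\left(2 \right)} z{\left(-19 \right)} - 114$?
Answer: $-205$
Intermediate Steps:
$C{\left(p \right)} = -7 + 7 p$ ($C{\left(p \right)} = \left(-1 + p\right) 7 = -7 + 7 p$)
$z{\left(s \right)} = 6 + s$
$C{\left(2 \right)} z{\left(-19 \right)} - 114 = \left(-7 + 7 \cdot 2\right) \left(6 - 19\right) - 114 = \left(-7 + 14\right) \left(-13\right) - 114 = 7 \left(-13\right) - 114 = -91 - 114 = -205$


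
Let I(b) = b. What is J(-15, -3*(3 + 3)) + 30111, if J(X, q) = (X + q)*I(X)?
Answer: 30606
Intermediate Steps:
J(X, q) = X*(X + q) (J(X, q) = (X + q)*X = X*(X + q))
J(-15, -3*(3 + 3)) + 30111 = -15*(-15 - 3*(3 + 3)) + 30111 = -15*(-15 - 3*6) + 30111 = -15*(-15 - 18) + 30111 = -15*(-33) + 30111 = 495 + 30111 = 30606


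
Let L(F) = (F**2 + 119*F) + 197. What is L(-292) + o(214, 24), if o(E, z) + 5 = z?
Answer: 50732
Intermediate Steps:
o(E, z) = -5 + z
L(F) = 197 + F**2 + 119*F
L(-292) + o(214, 24) = (197 + (-292)**2 + 119*(-292)) + (-5 + 24) = (197 + 85264 - 34748) + 19 = 50713 + 19 = 50732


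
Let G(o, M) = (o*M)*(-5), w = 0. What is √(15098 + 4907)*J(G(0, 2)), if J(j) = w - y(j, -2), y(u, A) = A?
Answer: 2*√20005 ≈ 282.88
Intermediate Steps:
G(o, M) = -5*M*o (G(o, M) = (M*o)*(-5) = -5*M*o)
J(j) = 2 (J(j) = 0 - 1*(-2) = 0 + 2 = 2)
√(15098 + 4907)*J(G(0, 2)) = √(15098 + 4907)*2 = √20005*2 = 2*√20005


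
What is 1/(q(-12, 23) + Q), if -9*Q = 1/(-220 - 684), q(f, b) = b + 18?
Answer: 8136/333577 ≈ 0.024390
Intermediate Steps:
q(f, b) = 18 + b
Q = 1/8136 (Q = -1/(9*(-220 - 684)) = -⅑/(-904) = -⅑*(-1/904) = 1/8136 ≈ 0.00012291)
1/(q(-12, 23) + Q) = 1/((18 + 23) + 1/8136) = 1/(41 + 1/8136) = 1/(333577/8136) = 8136/333577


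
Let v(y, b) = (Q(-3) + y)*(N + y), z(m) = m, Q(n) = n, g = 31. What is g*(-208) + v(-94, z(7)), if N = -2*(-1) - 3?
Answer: 2767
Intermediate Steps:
N = -1 (N = 2 - 3 = -1)
v(y, b) = (-1 + y)*(-3 + y) (v(y, b) = (-3 + y)*(-1 + y) = (-1 + y)*(-3 + y))
g*(-208) + v(-94, z(7)) = 31*(-208) + (3 + (-94)² - 4*(-94)) = -6448 + (3 + 8836 + 376) = -6448 + 9215 = 2767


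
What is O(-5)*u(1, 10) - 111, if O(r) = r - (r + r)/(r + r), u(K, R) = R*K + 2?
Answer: -183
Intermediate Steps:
u(K, R) = 2 + K*R (u(K, R) = K*R + 2 = 2 + K*R)
O(r) = -1 + r (O(r) = r - 2*r/(2*r) = r - 2*r*1/(2*r) = r - 1*1 = r - 1 = -1 + r)
O(-5)*u(1, 10) - 111 = (-1 - 5)*(2 + 1*10) - 111 = -6*(2 + 10) - 111 = -6*12 - 111 = -72 - 111 = -183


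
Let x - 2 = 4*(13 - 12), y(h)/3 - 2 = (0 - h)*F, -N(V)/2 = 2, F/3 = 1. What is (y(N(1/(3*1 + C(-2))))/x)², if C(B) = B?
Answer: 49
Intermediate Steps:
F = 3 (F = 3*1 = 3)
N(V) = -4 (N(V) = -2*2 = -4)
y(h) = 6 - 9*h (y(h) = 6 + 3*((0 - h)*3) = 6 + 3*(-h*3) = 6 + 3*(-3*h) = 6 - 9*h)
x = 6 (x = 2 + 4*(13 - 12) = 2 + 4*1 = 2 + 4 = 6)
(y(N(1/(3*1 + C(-2))))/x)² = ((6 - 9*(-4))/6)² = ((6 + 36)*(⅙))² = (42*(⅙))² = 7² = 49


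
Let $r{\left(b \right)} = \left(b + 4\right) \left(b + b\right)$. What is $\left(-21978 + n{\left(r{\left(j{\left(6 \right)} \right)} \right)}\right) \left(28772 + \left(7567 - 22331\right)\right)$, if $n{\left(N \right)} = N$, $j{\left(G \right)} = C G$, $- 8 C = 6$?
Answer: $-307804788$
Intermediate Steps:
$C = - \frac{3}{4}$ ($C = \left(- \frac{1}{8}\right) 6 = - \frac{3}{4} \approx -0.75$)
$j{\left(G \right)} = - \frac{3 G}{4}$
$r{\left(b \right)} = 2 b \left(4 + b\right)$ ($r{\left(b \right)} = \left(4 + b\right) 2 b = 2 b \left(4 + b\right)$)
$\left(-21978 + n{\left(r{\left(j{\left(6 \right)} \right)} \right)}\right) \left(28772 + \left(7567 - 22331\right)\right) = \left(-21978 + 2 \left(\left(- \frac{3}{4}\right) 6\right) \left(4 - \frac{9}{2}\right)\right) \left(28772 + \left(7567 - 22331\right)\right) = \left(-21978 + 2 \left(- \frac{9}{2}\right) \left(4 - \frac{9}{2}\right)\right) \left(28772 - 14764\right) = \left(-21978 + 2 \left(- \frac{9}{2}\right) \left(- \frac{1}{2}\right)\right) 14008 = \left(-21978 + \frac{9}{2}\right) 14008 = \left(- \frac{43947}{2}\right) 14008 = -307804788$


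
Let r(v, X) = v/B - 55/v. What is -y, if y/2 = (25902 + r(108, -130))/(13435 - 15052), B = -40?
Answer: 13985347/436590 ≈ 32.033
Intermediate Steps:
r(v, X) = -55/v - v/40 (r(v, X) = v/(-40) - 55/v = v*(-1/40) - 55/v = -v/40 - 55/v = -55/v - v/40)
y = -13985347/436590 (y = 2*((25902 + (-55/108 - 1/40*108))/(13435 - 15052)) = 2*((25902 + (-55*1/108 - 27/10))/(-1617)) = 2*((25902 + (-55/108 - 27/10))*(-1/1617)) = 2*((25902 - 1733/540)*(-1/1617)) = 2*((13985347/540)*(-1/1617)) = 2*(-13985347/873180) = -13985347/436590 ≈ -32.033)
-y = -1*(-13985347/436590) = 13985347/436590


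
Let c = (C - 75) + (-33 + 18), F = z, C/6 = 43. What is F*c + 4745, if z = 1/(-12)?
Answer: 4731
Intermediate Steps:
z = -1/12 ≈ -0.083333
C = 258 (C = 6*43 = 258)
F = -1/12 ≈ -0.083333
c = 168 (c = (258 - 75) + (-33 + 18) = 183 - 15 = 168)
F*c + 4745 = -1/12*168 + 4745 = -14 + 4745 = 4731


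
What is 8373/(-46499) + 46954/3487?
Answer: 2154117395/162142013 ≈ 13.285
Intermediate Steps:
8373/(-46499) + 46954/3487 = 8373*(-1/46499) + 46954*(1/3487) = -8373/46499 + 46954/3487 = 2154117395/162142013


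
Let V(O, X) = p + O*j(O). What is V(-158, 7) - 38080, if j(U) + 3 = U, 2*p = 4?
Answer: -12640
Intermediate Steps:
p = 2 (p = (½)*4 = 2)
j(U) = -3 + U
V(O, X) = 2 + O*(-3 + O)
V(-158, 7) - 38080 = (2 - 158*(-3 - 158)) - 38080 = (2 - 158*(-161)) - 38080 = (2 + 25438) - 38080 = 25440 - 38080 = -12640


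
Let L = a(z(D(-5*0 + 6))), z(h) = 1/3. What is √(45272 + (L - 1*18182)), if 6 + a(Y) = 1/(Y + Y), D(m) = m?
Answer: 3*√12038/2 ≈ 164.58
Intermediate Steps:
z(h) = ⅓
a(Y) = -6 + 1/(2*Y) (a(Y) = -6 + 1/(Y + Y) = -6 + 1/(2*Y))
L = -9/2 (L = -6 + 1/(2*(⅓)) = -6 + (½)*3 = -6 + 3/2 = -9/2 ≈ -4.5000)
√(45272 + (L - 1*18182)) = √(45272 + (-9/2 - 1*18182)) = √(45272 + (-9/2 - 18182)) = √(45272 - 36373/2) = √(54171/2) = 3*√12038/2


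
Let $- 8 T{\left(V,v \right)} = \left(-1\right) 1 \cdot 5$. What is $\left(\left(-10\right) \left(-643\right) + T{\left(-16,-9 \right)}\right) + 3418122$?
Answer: $\frac{27396421}{8} \approx 3.4246 \cdot 10^{6}$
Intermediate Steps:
$T{\left(V,v \right)} = \frac{5}{8}$ ($T{\left(V,v \right)} = - \frac{\left(-1\right) 1 \cdot 5}{8} = - \frac{\left(-1\right) 5}{8} = \left(- \frac{1}{8}\right) \left(-5\right) = \frac{5}{8}$)
$\left(\left(-10\right) \left(-643\right) + T{\left(-16,-9 \right)}\right) + 3418122 = \left(\left(-10\right) \left(-643\right) + \frac{5}{8}\right) + 3418122 = \left(6430 + \frac{5}{8}\right) + 3418122 = \frac{51445}{8} + 3418122 = \frac{27396421}{8}$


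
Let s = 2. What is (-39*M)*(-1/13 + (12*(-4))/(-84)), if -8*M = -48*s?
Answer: -1620/7 ≈ -231.43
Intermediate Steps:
M = 12 (M = -(-6)*2 = -⅛*(-96) = 12)
(-39*M)*(-1/13 + (12*(-4))/(-84)) = (-39*12)*(-1/13 + (12*(-4))/(-84)) = -468*(-1*1/13 - 48*(-1/84)) = -468*(-1/13 + 4/7) = -468*45/91 = -1620/7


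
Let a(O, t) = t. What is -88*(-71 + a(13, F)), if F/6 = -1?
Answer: 6776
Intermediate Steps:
F = -6 (F = 6*(-1) = -6)
-88*(-71 + a(13, F)) = -88*(-71 - 6) = -88*(-77) = 6776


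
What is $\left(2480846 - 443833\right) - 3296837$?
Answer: $-1259824$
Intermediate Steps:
$\left(2480846 - 443833\right) - 3296837 = 2037013 - 3296837 = -1259824$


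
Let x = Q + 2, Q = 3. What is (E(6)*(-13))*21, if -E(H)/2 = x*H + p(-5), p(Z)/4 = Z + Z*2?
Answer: -16380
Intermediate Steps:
p(Z) = 12*Z (p(Z) = 4*(Z + Z*2) = 4*(Z + 2*Z) = 4*(3*Z) = 12*Z)
x = 5 (x = 3 + 2 = 5)
E(H) = 120 - 10*H (E(H) = -2*(5*H + 12*(-5)) = -2*(5*H - 60) = -2*(-60 + 5*H) = 120 - 10*H)
(E(6)*(-13))*21 = ((120 - 10*6)*(-13))*21 = ((120 - 60)*(-13))*21 = (60*(-13))*21 = -780*21 = -16380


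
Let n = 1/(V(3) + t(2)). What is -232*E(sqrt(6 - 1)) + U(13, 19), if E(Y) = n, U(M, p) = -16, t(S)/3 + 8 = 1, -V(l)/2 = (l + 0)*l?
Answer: -392/39 ≈ -10.051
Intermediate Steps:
V(l) = -2*l**2 (V(l) = -2*(l + 0)*l = -2*l*l = -2*l**2)
t(S) = -21 (t(S) = -24 + 3*1 = -24 + 3 = -21)
n = -1/39 (n = 1/(-2*3**2 - 21) = 1/(-2*9 - 21) = 1/(-18 - 21) = 1/(-39) = -1/39 ≈ -0.025641)
E(Y) = -1/39
-232*E(sqrt(6 - 1)) + U(13, 19) = -232*(-1/39) - 16 = 232/39 - 16 = -392/39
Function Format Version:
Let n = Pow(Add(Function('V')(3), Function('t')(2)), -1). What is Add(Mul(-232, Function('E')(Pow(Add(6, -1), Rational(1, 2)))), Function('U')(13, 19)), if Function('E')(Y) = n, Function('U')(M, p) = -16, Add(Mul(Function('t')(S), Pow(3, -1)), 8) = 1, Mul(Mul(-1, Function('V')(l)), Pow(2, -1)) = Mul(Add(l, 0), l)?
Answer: Rational(-392, 39) ≈ -10.051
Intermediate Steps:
Function('V')(l) = Mul(-2, Pow(l, 2)) (Function('V')(l) = Mul(-2, Mul(Add(l, 0), l)) = Mul(-2, Mul(l, l)) = Mul(-2, Pow(l, 2)))
Function('t')(S) = -21 (Function('t')(S) = Add(-24, Mul(3, 1)) = Add(-24, 3) = -21)
n = Rational(-1, 39) (n = Pow(Add(Mul(-2, Pow(3, 2)), -21), -1) = Pow(Add(Mul(-2, 9), -21), -1) = Pow(Add(-18, -21), -1) = Pow(-39, -1) = Rational(-1, 39) ≈ -0.025641)
Function('E')(Y) = Rational(-1, 39)
Add(Mul(-232, Function('E')(Pow(Add(6, -1), Rational(1, 2)))), Function('U')(13, 19)) = Add(Mul(-232, Rational(-1, 39)), -16) = Add(Rational(232, 39), -16) = Rational(-392, 39)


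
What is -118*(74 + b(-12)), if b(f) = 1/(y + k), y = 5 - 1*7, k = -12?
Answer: -61065/7 ≈ -8723.6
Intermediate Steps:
y = -2 (y = 5 - 7 = -2)
b(f) = -1/14 (b(f) = 1/(-2 - 12) = 1/(-14) = -1/14)
-118*(74 + b(-12)) = -118*(74 - 1/14) = -118*1035/14 = -61065/7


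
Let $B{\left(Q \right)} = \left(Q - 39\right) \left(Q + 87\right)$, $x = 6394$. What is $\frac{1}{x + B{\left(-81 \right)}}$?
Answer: $\frac{1}{5674} \approx 0.00017624$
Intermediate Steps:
$B{\left(Q \right)} = \left(-39 + Q\right) \left(87 + Q\right)$
$\frac{1}{x + B{\left(-81 \right)}} = \frac{1}{6394 + \left(-3393 + \left(-81\right)^{2} + 48 \left(-81\right)\right)} = \frac{1}{6394 - 720} = \frac{1}{5674}$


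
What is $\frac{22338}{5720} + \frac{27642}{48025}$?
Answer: $\frac{7240557}{1615900} \approx 4.4808$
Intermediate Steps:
$\frac{22338}{5720} + \frac{27642}{48025} = 22338 \cdot \frac{1}{5720} + 27642 \cdot \frac{1}{48025} = \frac{11169}{2860} + \frac{1626}{2825} = \frac{7240557}{1615900}$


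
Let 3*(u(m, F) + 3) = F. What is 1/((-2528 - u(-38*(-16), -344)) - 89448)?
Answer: -3/275575 ≈ -1.0886e-5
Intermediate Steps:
u(m, F) = -3 + F/3
1/((-2528 - u(-38*(-16), -344)) - 89448) = 1/((-2528 - (-3 + (1/3)*(-344))) - 89448) = 1/((-2528 - (-3 - 344/3)) - 89448) = 1/((-2528 - 1*(-353/3)) - 89448) = 1/((-2528 + 353/3) - 89448) = 1/(-7231/3 - 89448) = 1/(-275575/3) = -3/275575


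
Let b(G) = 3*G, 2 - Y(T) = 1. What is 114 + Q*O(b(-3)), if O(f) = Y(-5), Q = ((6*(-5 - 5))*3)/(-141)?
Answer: 5418/47 ≈ 115.28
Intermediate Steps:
Y(T) = 1 (Y(T) = 2 - 1*1 = 2 - 1 = 1)
Q = 60/47 (Q = ((6*(-10))*3)*(-1/141) = -60*3*(-1/141) = -180*(-1/141) = 60/47 ≈ 1.2766)
O(f) = 1
114 + Q*O(b(-3)) = 114 + (60/47)*1 = 114 + 60/47 = 5418/47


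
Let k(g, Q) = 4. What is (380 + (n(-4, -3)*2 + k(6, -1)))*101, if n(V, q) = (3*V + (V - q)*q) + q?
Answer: 36360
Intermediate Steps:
n(V, q) = q + 3*V + q*(V - q) (n(V, q) = (3*V + q*(V - q)) + q = q + 3*V + q*(V - q))
(380 + (n(-4, -3)*2 + k(6, -1)))*101 = (380 + ((-3 - 1*(-3)**2 + 3*(-4) - 4*(-3))*2 + 4))*101 = (380 + ((-3 - 1*9 - 12 + 12)*2 + 4))*101 = (380 + ((-3 - 9 - 12 + 12)*2 + 4))*101 = (380 + (-12*2 + 4))*101 = (380 + (-24 + 4))*101 = (380 - 20)*101 = 360*101 = 36360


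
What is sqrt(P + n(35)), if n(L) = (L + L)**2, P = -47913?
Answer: I*sqrt(43013) ≈ 207.4*I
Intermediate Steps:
n(L) = 4*L**2 (n(L) = (2*L)**2 = 4*L**2)
sqrt(P + n(35)) = sqrt(-47913 + 4*35**2) = sqrt(-47913 + 4*1225) = sqrt(-47913 + 4900) = sqrt(-43013) = I*sqrt(43013)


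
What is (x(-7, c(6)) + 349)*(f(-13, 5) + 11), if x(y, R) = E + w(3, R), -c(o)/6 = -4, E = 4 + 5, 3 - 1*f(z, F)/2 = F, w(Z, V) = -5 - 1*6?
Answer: 2429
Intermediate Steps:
w(Z, V) = -11 (w(Z, V) = -5 - 6 = -11)
f(z, F) = 6 - 2*F
E = 9
c(o) = 24 (c(o) = -6*(-4) = 24)
x(y, R) = -2 (x(y, R) = 9 - 11 = -2)
(x(-7, c(6)) + 349)*(f(-13, 5) + 11) = (-2 + 349)*((6 - 2*5) + 11) = 347*((6 - 10) + 11) = 347*(-4 + 11) = 347*7 = 2429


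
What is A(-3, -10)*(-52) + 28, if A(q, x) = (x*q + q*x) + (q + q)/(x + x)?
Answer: -15538/5 ≈ -3107.6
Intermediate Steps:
A(q, x) = q/x + 2*q*x (A(q, x) = (q*x + q*x) + (2*q)/((2*x)) = 2*q*x + (2*q)*(1/(2*x)) = 2*q*x + q/x = q/x + 2*q*x)
A(-3, -10)*(-52) + 28 = (-3/(-10) + 2*(-3)*(-10))*(-52) + 28 = (-3*(-⅒) + 60)*(-52) + 28 = (3/10 + 60)*(-52) + 28 = (603/10)*(-52) + 28 = -15678/5 + 28 = -15538/5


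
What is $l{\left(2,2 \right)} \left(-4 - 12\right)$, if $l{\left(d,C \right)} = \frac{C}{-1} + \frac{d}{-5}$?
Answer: $\frac{192}{5} \approx 38.4$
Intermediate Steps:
$l{\left(d,C \right)} = - C - \frac{d}{5}$ ($l{\left(d,C \right)} = C \left(-1\right) + d \left(- \frac{1}{5}\right) = - C - \frac{d}{5}$)
$l{\left(2,2 \right)} \left(-4 - 12\right) = \left(\left(-1\right) 2 - \frac{2}{5}\right) \left(-4 - 12\right) = \left(-2 - \frac{2}{5}\right) \left(-16\right) = \left(- \frac{12}{5}\right) \left(-16\right) = \frac{192}{5}$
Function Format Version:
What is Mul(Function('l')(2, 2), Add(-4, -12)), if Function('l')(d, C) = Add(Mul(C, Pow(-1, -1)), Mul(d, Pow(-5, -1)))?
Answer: Rational(192, 5) ≈ 38.400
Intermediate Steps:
Function('l')(d, C) = Add(Mul(-1, C), Mul(Rational(-1, 5), d)) (Function('l')(d, C) = Add(Mul(C, -1), Mul(d, Rational(-1, 5))) = Add(Mul(-1, C), Mul(Rational(-1, 5), d)))
Mul(Function('l')(2, 2), Add(-4, -12)) = Mul(Add(Mul(-1, 2), Mul(Rational(-1, 5), 2)), Add(-4, -12)) = Mul(Add(-2, Rational(-2, 5)), -16) = Mul(Rational(-12, 5), -16) = Rational(192, 5)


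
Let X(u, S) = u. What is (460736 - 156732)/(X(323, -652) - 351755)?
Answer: -76001/87858 ≈ -0.86504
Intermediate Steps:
(460736 - 156732)/(X(323, -652) - 351755) = (460736 - 156732)/(323 - 351755) = 304004/(-351432) = 304004*(-1/351432) = -76001/87858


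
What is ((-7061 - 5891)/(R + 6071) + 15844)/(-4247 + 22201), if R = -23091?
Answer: 33709729/38197135 ≈ 0.88252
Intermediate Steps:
((-7061 - 5891)/(R + 6071) + 15844)/(-4247 + 22201) = ((-7061 - 5891)/(-23091 + 6071) + 15844)/(-4247 + 22201) = (-12952/(-17020) + 15844)/17954 = (-12952*(-1/17020) + 15844)*(1/17954) = (3238/4255 + 15844)*(1/17954) = (67419458/4255)*(1/17954) = 33709729/38197135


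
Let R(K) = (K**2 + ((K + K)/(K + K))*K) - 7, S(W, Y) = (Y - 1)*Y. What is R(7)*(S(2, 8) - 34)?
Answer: 1078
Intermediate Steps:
S(W, Y) = Y*(-1 + Y) (S(W, Y) = (-1 + Y)*Y = Y*(-1 + Y))
R(K) = -7 + K + K**2 (R(K) = (K**2 + ((2*K)/((2*K)))*K) - 7 = (K**2 + ((2*K)*(1/(2*K)))*K) - 7 = (K**2 + 1*K) - 7 = (K**2 + K) - 7 = (K + K**2) - 7 = -7 + K + K**2)
R(7)*(S(2, 8) - 34) = (-7 + 7 + 7**2)*(8*(-1 + 8) - 34) = (-7 + 7 + 49)*(8*7 - 34) = 49*(56 - 34) = 49*22 = 1078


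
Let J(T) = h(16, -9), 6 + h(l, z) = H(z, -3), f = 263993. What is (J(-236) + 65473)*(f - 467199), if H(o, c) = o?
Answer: -13301458348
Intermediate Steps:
h(l, z) = -6 + z
J(T) = -15 (J(T) = -6 - 9 = -15)
(J(-236) + 65473)*(f - 467199) = (-15 + 65473)*(263993 - 467199) = 65458*(-203206) = -13301458348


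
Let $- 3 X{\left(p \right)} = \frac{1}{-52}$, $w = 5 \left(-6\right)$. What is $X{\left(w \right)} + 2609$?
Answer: $\frac{407005}{156} \approx 2609.0$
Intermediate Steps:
$w = -30$
$X{\left(p \right)} = \frac{1}{156}$ ($X{\left(p \right)} = - \frac{1}{3 \left(-52\right)} = \left(- \frac{1}{3}\right) \left(- \frac{1}{52}\right) = \frac{1}{156}$)
$X{\left(w \right)} + 2609 = \frac{1}{156} + 2609 = \frac{407005}{156}$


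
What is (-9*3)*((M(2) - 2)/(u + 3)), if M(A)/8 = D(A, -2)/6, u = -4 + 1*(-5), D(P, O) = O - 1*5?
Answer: -51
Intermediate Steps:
D(P, O) = -5 + O (D(P, O) = O - 5 = -5 + O)
u = -9 (u = -4 - 5 = -9)
M(A) = -28/3 (M(A) = 8*((-5 - 2)/6) = 8*(-7*⅙) = 8*(-7/6) = -28/3)
(-9*3)*((M(2) - 2)/(u + 3)) = (-9*3)*((-28/3 - 2)/(-9 + 3)) = -(-306)/(-6) = -(-306)*(-1)/6 = -27*17/9 = -51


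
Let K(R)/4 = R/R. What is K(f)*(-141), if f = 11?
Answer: -564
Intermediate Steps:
K(R) = 4 (K(R) = 4*(R/R) = 4*1 = 4)
K(f)*(-141) = 4*(-141) = -564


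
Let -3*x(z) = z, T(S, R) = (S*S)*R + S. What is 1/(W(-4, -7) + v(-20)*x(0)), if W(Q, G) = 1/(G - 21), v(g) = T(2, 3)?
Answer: -28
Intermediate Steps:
T(S, R) = S + R*S² (T(S, R) = S²*R + S = R*S² + S = S + R*S²)
x(z) = -z/3
v(g) = 14 (v(g) = 2*(1 + 3*2) = 2*(1 + 6) = 2*7 = 14)
W(Q, G) = 1/(-21 + G)
1/(W(-4, -7) + v(-20)*x(0)) = 1/(1/(-21 - 7) + 14*(-⅓*0)) = 1/(1/(-28) + 14*0) = 1/(-1/28 + 0) = 1/(-1/28) = -28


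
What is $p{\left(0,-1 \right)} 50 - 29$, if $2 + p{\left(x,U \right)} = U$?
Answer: $-179$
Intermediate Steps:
$p{\left(x,U \right)} = -2 + U$
$p{\left(0,-1 \right)} 50 - 29 = \left(-2 - 1\right) 50 - 29 = \left(-3\right) 50 - 29 = -150 - 29 = -179$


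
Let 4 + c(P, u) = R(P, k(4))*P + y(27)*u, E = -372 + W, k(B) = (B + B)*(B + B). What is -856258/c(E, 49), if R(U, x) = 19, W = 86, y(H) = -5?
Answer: 856258/5683 ≈ 150.67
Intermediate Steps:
k(B) = 4*B**2 (k(B) = (2*B)*(2*B) = 4*B**2)
E = -286 (E = -372 + 86 = -286)
c(P, u) = -4 - 5*u + 19*P (c(P, u) = -4 + (19*P - 5*u) = -4 + (-5*u + 19*P) = -4 - 5*u + 19*P)
-856258/c(E, 49) = -856258/(-4 - 5*49 + 19*(-286)) = -856258/(-4 - 245 - 5434) = -856258/(-5683) = -856258*(-1/5683) = 856258/5683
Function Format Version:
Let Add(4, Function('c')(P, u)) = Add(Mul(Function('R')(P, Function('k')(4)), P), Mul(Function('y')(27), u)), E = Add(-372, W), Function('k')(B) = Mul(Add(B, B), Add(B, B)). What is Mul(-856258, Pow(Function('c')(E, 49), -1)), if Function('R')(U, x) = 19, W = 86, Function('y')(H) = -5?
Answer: Rational(856258, 5683) ≈ 150.67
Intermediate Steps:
Function('k')(B) = Mul(4, Pow(B, 2)) (Function('k')(B) = Mul(Mul(2, B), Mul(2, B)) = Mul(4, Pow(B, 2)))
E = -286 (E = Add(-372, 86) = -286)
Function('c')(P, u) = Add(-4, Mul(-5, u), Mul(19, P)) (Function('c')(P, u) = Add(-4, Add(Mul(19, P), Mul(-5, u))) = Add(-4, Add(Mul(-5, u), Mul(19, P))) = Add(-4, Mul(-5, u), Mul(19, P)))
Mul(-856258, Pow(Function('c')(E, 49), -1)) = Mul(-856258, Pow(Add(-4, Mul(-5, 49), Mul(19, -286)), -1)) = Mul(-856258, Pow(Add(-4, -245, -5434), -1)) = Mul(-856258, Pow(-5683, -1)) = Mul(-856258, Rational(-1, 5683)) = Rational(856258, 5683)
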